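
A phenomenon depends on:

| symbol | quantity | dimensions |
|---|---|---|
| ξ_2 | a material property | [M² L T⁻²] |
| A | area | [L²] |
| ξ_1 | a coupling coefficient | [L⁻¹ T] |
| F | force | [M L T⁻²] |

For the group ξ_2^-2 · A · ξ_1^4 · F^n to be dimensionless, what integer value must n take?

Balance the M exponent: (1)·n from F, plus −2·(2) + (0) + 4·(0) = -4 from the rest, must sum to zero.
n − 4 = 0, so n = 4.

4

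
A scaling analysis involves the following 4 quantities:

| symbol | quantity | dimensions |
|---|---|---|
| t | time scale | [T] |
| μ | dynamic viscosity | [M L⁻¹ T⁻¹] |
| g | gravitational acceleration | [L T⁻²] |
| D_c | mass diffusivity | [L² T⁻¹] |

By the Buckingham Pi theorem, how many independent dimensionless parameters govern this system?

1

There are 4 variables and 3 base dimensions (M, L, T).
The dimension matrix has rank 3.
Independent dimensionless groups: 4 − 3 = 1.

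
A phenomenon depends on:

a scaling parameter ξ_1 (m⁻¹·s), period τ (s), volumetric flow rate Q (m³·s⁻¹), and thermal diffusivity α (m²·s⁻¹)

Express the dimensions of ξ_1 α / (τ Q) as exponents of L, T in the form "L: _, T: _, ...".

L: -2, T: 0

Collect each base-dimension exponent across the product:
  L: (-1) − (0) − (3) + (2) = -2
  T: (1) − (1) − (-1) + (-1) = 0
So the dimensions are [L⁻²].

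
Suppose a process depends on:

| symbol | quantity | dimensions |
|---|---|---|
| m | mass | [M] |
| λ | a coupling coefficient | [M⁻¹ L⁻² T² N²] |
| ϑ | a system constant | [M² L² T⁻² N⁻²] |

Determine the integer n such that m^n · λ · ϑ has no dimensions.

Balance the M exponent: (1)·n from m, plus (-1) + (2) = 1 from the rest, must sum to zero.
n + 1 = 0, so n = -1.

-1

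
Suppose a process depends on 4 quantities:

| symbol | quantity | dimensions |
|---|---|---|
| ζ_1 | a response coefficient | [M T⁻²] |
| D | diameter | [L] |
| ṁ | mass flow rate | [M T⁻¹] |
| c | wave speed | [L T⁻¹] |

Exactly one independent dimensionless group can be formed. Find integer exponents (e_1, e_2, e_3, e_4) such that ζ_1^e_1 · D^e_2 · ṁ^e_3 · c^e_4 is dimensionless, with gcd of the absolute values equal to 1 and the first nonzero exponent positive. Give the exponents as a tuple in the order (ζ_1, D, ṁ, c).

M: e_1·(1) + e_2·(0) + e_3·(1) + e_4·(0) = 0
L: e_1·(0) + e_2·(1) + e_3·(0) + e_4·(1) = 0
T: e_1·(-2) + e_2·(0) + e_3·(-1) + e_4·(-1) = 0
Solving this homogeneous linear system for the smallest-integer solution (first nonzero entry positive) gives (1, 1, -1, -1).

(1, 1, -1, -1)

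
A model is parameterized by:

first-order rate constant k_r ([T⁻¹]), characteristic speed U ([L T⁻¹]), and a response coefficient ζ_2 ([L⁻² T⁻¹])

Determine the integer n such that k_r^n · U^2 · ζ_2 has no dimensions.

Balance the T exponent: (-1)·n from k_r, plus 2·(-1) + (-1) = -3 from the rest, must sum to zero.
−n − 3 = 0, so n = -3.

-3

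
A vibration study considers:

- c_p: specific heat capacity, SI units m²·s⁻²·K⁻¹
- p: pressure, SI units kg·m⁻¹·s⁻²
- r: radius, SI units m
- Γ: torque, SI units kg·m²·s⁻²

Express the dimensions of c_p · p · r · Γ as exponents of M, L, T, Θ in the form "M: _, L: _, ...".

Collect each base-dimension exponent across the product:
  M: (0) + (1) + (0) + (1) = 2
  L: (2) + (-1) + (1) + (2) = 4
  T: (-2) + (-2) + (0) + (-2) = -6
  Θ: (-1) + (0) + (0) + (0) = -1
So the dimensions are [M² L⁴ T⁻⁶ Θ⁻¹].

M: 2, L: 4, T: -6, Θ: -1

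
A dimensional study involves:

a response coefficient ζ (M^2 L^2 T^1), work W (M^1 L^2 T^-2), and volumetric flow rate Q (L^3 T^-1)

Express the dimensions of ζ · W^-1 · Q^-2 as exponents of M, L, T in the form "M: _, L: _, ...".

Collect each base-dimension exponent across the product:
  M: (2) − (1) − 2·(0) = 1
  L: (2) − (2) − 2·(3) = -6
  T: (1) − (-2) − 2·(-1) = 5
So the dimensions are [M L⁻⁶ T⁵].

M: 1, L: -6, T: 5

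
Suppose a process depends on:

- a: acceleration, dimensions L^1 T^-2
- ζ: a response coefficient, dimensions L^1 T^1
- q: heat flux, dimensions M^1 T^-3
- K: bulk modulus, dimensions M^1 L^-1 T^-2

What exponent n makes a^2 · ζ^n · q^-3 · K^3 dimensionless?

Balance the L exponent: (1)·n from ζ, plus 2·(1) − 3·(0) + 3·(-1) = -1 from the rest, must sum to zero.
n − 1 = 0, so n = 1.

1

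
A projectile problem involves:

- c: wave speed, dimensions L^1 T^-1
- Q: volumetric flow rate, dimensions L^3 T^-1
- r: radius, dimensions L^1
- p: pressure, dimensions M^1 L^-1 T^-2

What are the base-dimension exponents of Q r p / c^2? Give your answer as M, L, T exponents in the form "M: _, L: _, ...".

M: 1, L: 1, T: -1

Collect each base-dimension exponent across the product:
  M: −2·(0) + (0) + (0) + (1) = 1
  L: −2·(1) + (3) + (1) + (-1) = 1
  T: −2·(-1) + (-1) + (0) + (-2) = -1
So the dimensions are [M L T⁻¹].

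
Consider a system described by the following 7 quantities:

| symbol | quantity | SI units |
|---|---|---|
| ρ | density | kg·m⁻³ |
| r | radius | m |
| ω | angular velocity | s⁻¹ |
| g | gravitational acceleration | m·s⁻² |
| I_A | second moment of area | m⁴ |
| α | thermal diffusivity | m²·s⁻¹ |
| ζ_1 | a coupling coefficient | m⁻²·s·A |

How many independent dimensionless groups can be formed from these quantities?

There are 7 variables and 4 base dimensions (M, L, T, I).
The dimension matrix has rank 4.
Independent dimensionless groups: 7 − 4 = 3.

3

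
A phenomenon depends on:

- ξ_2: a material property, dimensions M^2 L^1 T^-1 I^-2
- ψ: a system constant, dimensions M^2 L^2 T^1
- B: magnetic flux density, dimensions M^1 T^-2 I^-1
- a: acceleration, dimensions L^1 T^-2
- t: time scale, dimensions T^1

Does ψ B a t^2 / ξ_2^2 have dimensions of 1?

no

Sum the exponent of each base dimension across the product:
  M: −2·[ξ_2]_M + [ψ]_M + [B]_M + [a]_M + 2·[t]_M = −2·(2) + (2) + (1) + (0) + 2·(0) = -1
  L: −2·[ξ_2]_L + [ψ]_L + [B]_L + [a]_L + 2·[t]_L = −2·(1) + (2) + (0) + (1) + 2·(0) = 1
  T: −2·[ξ_2]_T + [ψ]_T + [B]_T + [a]_T + 2·[t]_T = −2·(-1) + (1) + (-2) + (-2) + 2·(1) = 1
  I: −2·[ξ_2]_I + [ψ]_I + [B]_I + [a]_I + 2·[t]_I = −2·(-2) + (0) + (-1) + (0) + 2·(0) = 3
Net dimensions [M⁻¹ L T I³] ≠ [1] — not dimensionless.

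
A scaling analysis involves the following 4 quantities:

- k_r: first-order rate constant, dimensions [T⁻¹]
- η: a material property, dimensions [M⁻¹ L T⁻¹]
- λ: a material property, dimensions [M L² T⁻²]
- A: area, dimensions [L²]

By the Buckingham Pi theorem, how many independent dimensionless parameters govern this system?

1

There are 4 variables and 3 base dimensions (M, L, T).
The dimension matrix has rank 3.
Independent dimensionless groups: 4 − 3 = 1.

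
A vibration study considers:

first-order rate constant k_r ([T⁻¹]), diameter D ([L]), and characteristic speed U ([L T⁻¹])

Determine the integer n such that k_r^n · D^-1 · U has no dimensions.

Balance the T exponent: (-1)·n from k_r, plus −(0) + (-1) = -1 from the rest, must sum to zero.
−n − 1 = 0, so n = -1.

-1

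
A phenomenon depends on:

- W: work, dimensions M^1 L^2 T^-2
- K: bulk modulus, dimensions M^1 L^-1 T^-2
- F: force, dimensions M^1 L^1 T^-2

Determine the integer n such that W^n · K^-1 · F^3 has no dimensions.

-2

Balance the M exponent: (1)·n from W, plus −(1) + 3·(1) = 2 from the rest, must sum to zero.
n + 2 = 0, so n = -2.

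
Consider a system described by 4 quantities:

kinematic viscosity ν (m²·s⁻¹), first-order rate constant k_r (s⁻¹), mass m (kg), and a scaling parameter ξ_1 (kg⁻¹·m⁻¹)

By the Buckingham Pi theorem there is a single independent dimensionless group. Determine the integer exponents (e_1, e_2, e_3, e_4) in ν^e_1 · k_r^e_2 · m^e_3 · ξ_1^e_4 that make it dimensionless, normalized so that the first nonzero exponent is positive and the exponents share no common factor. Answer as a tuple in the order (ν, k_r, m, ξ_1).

(1, -1, 2, 2)

M: e_1·(0) + e_2·(0) + e_3·(1) + e_4·(-1) = 0
L: e_1·(2) + e_2·(0) + e_3·(0) + e_4·(-1) = 0
T: e_1·(-1) + e_2·(-1) + e_3·(0) + e_4·(0) = 0
Solving this homogeneous linear system for the smallest-integer solution (first nonzero entry positive) gives (1, -1, 2, 2).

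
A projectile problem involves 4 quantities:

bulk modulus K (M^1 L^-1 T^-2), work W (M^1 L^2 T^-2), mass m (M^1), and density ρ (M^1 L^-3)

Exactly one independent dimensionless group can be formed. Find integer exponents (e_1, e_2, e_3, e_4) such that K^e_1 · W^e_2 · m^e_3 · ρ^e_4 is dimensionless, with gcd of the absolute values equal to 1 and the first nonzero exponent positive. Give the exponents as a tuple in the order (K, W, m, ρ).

M: e_1·(1) + e_2·(1) + e_3·(1) + e_4·(1) = 0
L: e_1·(-1) + e_2·(2) + e_3·(0) + e_4·(-3) = 0
T: e_1·(-2) + e_2·(-2) + e_3·(0) + e_4·(0) = 0
Solving this homogeneous linear system for the smallest-integer solution (first nonzero entry positive) gives (1, -1, 1, -1).

(1, -1, 1, -1)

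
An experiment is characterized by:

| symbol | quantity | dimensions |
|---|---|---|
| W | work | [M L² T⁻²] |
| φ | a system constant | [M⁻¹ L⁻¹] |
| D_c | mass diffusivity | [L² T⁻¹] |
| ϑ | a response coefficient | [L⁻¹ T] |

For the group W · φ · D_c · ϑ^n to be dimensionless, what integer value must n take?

Balance the L exponent: (-1)·n from ϑ, plus (2) + (-1) + (2) = 3 from the rest, must sum to zero.
−n + 3 = 0, so n = 3.

3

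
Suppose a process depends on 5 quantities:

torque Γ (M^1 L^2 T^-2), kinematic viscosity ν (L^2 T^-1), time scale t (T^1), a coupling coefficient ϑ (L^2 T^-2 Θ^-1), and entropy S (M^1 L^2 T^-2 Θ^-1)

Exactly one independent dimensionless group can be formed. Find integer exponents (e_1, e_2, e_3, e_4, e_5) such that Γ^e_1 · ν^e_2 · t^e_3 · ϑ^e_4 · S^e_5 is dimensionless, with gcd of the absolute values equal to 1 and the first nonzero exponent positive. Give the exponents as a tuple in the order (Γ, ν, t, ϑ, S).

(1, -1, 1, 1, -1)

M: e_1·(1) + e_2·(0) + e_3·(0) + e_4·(0) + e_5·(1) = 0
L: e_1·(2) + e_2·(2) + e_3·(0) + e_4·(2) + e_5·(2) = 0
T: e_1·(-2) + e_2·(-1) + e_3·(1) + e_4·(-2) + e_5·(-2) = 0
Θ: e_1·(0) + e_2·(0) + e_3·(0) + e_4·(-1) + e_5·(-1) = 0
Solving this homogeneous linear system for the smallest-integer solution (first nonzero entry positive) gives (1, -1, 1, 1, -1).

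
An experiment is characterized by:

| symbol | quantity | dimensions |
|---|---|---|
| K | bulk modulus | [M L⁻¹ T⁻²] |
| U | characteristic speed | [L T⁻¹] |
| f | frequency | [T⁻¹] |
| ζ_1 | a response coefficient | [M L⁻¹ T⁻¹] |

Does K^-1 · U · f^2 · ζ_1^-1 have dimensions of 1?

Sum the exponent of each base dimension across the product:
  M: −[K]_M + [U]_M + 2·[f]_M − [ζ_1]_M = −(1) + (0) + 2·(0) − (1) = -2
  L: −[K]_L + [U]_L + 2·[f]_L − [ζ_1]_L = −(-1) + (1) + 2·(0) − (-1) = 3
  T: −[K]_T + [U]_T + 2·[f]_T − [ζ_1]_T = −(-2) + (-1) + 2·(-1) − (-1) = 0
Net dimensions [M⁻² L³] ≠ [1] — not dimensionless.

no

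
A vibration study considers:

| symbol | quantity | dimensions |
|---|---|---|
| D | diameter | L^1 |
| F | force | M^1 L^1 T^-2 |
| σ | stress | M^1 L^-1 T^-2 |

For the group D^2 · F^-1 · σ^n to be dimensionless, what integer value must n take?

Balance the M exponent: (1)·n from σ, plus 2·(0) − (1) = -1 from the rest, must sum to zero.
n − 1 = 0, so n = 1.

1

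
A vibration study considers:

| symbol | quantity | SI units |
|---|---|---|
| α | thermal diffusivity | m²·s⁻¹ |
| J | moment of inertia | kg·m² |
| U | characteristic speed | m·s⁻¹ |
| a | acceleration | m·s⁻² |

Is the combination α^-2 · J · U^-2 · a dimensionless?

Sum the exponent of each base dimension across the product:
  M: −2·[α]_M + [J]_M − 2·[U]_M + [a]_M = −2·(0) + (1) − 2·(0) + (0) = 1
  L: −2·[α]_L + [J]_L − 2·[U]_L + [a]_L = −2·(2) + (2) − 2·(1) + (1) = -3
  T: −2·[α]_T + [J]_T − 2·[U]_T + [a]_T = −2·(-1) + (0) − 2·(-1) + (-2) = 2
Net dimensions [M L⁻³ T²] ≠ [1] — not dimensionless.

no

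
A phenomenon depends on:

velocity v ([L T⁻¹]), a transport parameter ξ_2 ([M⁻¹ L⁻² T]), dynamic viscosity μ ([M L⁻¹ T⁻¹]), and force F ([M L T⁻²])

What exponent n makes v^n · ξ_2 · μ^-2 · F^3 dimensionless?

Balance the L exponent: (1)·n from v, plus (-2) − 2·(-1) + 3·(1) = 3 from the rest, must sum to zero.
n + 3 = 0, so n = -3.

-3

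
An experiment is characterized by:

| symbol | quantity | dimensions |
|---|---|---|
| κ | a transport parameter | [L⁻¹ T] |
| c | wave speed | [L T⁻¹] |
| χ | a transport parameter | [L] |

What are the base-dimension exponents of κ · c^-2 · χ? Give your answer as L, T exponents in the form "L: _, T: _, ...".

L: -2, T: 3

Collect each base-dimension exponent across the product:
  L: (-1) − 2·(1) + (1) = -2
  T: (1) − 2·(-1) + (0) = 3
So the dimensions are [L⁻² T³].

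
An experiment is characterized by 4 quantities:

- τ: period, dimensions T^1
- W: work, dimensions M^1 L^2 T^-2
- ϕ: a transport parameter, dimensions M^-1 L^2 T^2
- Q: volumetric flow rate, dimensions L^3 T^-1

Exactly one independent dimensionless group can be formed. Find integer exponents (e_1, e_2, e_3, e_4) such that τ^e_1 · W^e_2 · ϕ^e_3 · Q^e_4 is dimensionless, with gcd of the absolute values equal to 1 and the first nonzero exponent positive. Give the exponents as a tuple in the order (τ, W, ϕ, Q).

(4, -3, -3, 4)

M: e_1·(0) + e_2·(1) + e_3·(-1) + e_4·(0) = 0
L: e_1·(0) + e_2·(2) + e_3·(2) + e_4·(3) = 0
T: e_1·(1) + e_2·(-2) + e_3·(2) + e_4·(-1) = 0
Solving this homogeneous linear system for the smallest-integer solution (first nonzero entry positive) gives (4, -3, -3, 4).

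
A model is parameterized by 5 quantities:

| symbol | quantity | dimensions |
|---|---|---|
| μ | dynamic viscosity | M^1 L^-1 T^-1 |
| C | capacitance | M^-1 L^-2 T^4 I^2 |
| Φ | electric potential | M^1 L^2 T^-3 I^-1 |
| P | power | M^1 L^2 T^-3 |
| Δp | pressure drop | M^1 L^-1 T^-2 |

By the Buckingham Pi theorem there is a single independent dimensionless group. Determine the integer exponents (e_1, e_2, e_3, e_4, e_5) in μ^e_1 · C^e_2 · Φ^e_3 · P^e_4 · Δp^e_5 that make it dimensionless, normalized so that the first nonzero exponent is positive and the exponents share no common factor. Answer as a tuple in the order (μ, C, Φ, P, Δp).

(1, -1, -2, 1, -1)

M: e_1·(1) + e_2·(-1) + e_3·(1) + e_4·(1) + e_5·(1) = 0
L: e_1·(-1) + e_2·(-2) + e_3·(2) + e_4·(2) + e_5·(-1) = 0
T: e_1·(-1) + e_2·(4) + e_3·(-3) + e_4·(-3) + e_5·(-2) = 0
I: e_1·(0) + e_2·(2) + e_3·(-1) + e_4·(0) + e_5·(0) = 0
Solving this homogeneous linear system for the smallest-integer solution (first nonzero entry positive) gives (1, -1, -2, 1, -1).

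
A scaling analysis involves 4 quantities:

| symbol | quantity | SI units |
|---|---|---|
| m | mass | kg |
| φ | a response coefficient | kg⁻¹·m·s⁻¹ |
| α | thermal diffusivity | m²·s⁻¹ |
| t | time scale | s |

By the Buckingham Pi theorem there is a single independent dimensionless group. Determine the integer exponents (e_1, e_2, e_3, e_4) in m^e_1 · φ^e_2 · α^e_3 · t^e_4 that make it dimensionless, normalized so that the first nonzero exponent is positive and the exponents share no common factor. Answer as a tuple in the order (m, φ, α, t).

M: e_1·(1) + e_2·(-1) + e_3·(0) + e_4·(0) = 0
L: e_1·(0) + e_2·(1) + e_3·(2) + e_4·(0) = 0
T: e_1·(0) + e_2·(-1) + e_3·(-1) + e_4·(1) = 0
Solving this homogeneous linear system for the smallest-integer solution (first nonzero entry positive) gives (2, 2, -1, 1).

(2, 2, -1, 1)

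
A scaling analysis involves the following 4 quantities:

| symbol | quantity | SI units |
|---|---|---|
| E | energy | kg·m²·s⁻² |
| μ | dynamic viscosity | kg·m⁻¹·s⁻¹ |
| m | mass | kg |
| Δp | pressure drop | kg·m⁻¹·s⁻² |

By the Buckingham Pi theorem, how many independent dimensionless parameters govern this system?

There are 4 variables and 3 base dimensions (M, L, T).
The dimension matrix has rank 3.
Independent dimensionless groups: 4 − 3 = 1.

1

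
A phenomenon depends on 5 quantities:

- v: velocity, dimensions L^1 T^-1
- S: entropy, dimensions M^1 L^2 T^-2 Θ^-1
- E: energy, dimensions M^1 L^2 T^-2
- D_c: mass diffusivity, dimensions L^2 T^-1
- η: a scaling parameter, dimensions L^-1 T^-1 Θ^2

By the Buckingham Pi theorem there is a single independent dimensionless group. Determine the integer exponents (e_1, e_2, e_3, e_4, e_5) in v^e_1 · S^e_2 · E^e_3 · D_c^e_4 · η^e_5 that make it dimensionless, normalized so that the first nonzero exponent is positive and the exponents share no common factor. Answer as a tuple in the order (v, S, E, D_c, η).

M: e_1·(0) + e_2·(1) + e_3·(1) + e_4·(0) + e_5·(0) = 0
L: e_1·(1) + e_2·(2) + e_3·(2) + e_4·(2) + e_5·(-1) = 0
T: e_1·(-1) + e_2·(-2) + e_3·(-2) + e_4·(-1) + e_5·(-1) = 0
Θ: e_1·(0) + e_2·(-1) + e_3·(0) + e_4·(0) + e_5·(2) = 0
Solving this homogeneous linear system for the smallest-integer solution (first nonzero entry positive) gives (3, -2, 2, -2, -1).

(3, -2, 2, -2, -1)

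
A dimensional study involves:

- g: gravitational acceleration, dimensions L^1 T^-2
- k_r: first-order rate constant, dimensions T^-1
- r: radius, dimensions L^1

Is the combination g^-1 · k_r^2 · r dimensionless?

yes

Sum the exponent of each base dimension across the product:
  M: −[g]_M + 2·[k_r]_M + [r]_M = −(0) + 2·(0) + (0) = 0
  L: −[g]_L + 2·[k_r]_L + [r]_L = −(1) + 2·(0) + (1) = 0
  T: −[g]_T + 2·[k_r]_T + [r]_T = −(-2) + 2·(-1) + (0) = 0
  Θ: −[g]_Θ + 2·[k_r]_Θ + [r]_Θ = −(0) + 2·(0) + (0) = 0
All base exponents vanish — dimensionless.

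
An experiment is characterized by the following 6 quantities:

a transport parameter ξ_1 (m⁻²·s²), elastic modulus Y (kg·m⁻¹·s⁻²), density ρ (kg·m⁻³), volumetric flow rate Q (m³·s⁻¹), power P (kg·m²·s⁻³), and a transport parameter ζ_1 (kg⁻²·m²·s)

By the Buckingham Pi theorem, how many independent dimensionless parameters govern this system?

3

There are 6 variables and 3 base dimensions (M, L, T).
The dimension matrix has rank 3.
Independent dimensionless groups: 6 − 3 = 3.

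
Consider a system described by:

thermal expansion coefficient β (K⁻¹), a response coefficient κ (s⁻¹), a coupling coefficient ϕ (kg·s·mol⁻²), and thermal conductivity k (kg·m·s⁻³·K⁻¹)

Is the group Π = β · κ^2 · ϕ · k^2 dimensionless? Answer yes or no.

no

Sum the exponent of each base dimension across the product:
  M: [β]_M + 2·[κ]_M + [ϕ]_M + 2·[k]_M = (0) + 2·(0) + (1) + 2·(1) = 3
  L: [β]_L + 2·[κ]_L + [ϕ]_L + 2·[k]_L = (0) + 2·(0) + (0) + 2·(1) = 2
  T: [β]_T + 2·[κ]_T + [ϕ]_T + 2·[k]_T = (0) + 2·(-1) + (1) + 2·(-3) = -7
  Θ: [β]_Θ + 2·[κ]_Θ + [ϕ]_Θ + 2·[k]_Θ = (-1) + 2·(0) + (0) + 2·(-1) = -3
  N: [β]_N + 2·[κ]_N + [ϕ]_N + 2·[k]_N = (0) + 2·(0) + (-2) + 2·(0) = -2
Net dimensions [M³ L² T⁻⁷ Θ⁻³ N⁻²] ≠ [1] — not dimensionless.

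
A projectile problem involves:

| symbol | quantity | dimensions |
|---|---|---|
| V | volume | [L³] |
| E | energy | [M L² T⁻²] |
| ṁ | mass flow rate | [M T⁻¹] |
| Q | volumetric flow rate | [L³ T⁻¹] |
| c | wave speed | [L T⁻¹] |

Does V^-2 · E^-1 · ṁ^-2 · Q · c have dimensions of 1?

Sum the exponent of each base dimension across the product:
  M: −2·[V]_M − [E]_M − 2·[ṁ]_M + [Q]_M + [c]_M = −2·(0) − (1) − 2·(1) + (0) + (0) = -3
  L: −2·[V]_L − [E]_L − 2·[ṁ]_L + [Q]_L + [c]_L = −2·(3) − (2) − 2·(0) + (3) + (1) = -4
  T: −2·[V]_T − [E]_T − 2·[ṁ]_T + [Q]_T + [c]_T = −2·(0) − (-2) − 2·(-1) + (-1) + (-1) = 2
Net dimensions [M⁻³ L⁻⁴ T²] ≠ [1] — not dimensionless.

no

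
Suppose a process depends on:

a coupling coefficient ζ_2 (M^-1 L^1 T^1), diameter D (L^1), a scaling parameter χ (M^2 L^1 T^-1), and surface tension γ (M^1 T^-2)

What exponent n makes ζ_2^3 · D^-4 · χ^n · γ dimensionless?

Balance the M exponent: (2)·n from χ, plus 3·(-1) − 4·(0) + (1) = -2 from the rest, must sum to zero.
2n − 2 = 0, so n = 1.

1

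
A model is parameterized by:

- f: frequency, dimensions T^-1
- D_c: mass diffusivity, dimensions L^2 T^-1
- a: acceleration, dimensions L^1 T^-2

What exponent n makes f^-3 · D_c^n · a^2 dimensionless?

Balance the L exponent: (2)·n from D_c, plus −3·(0) + 2·(1) = 2 from the rest, must sum to zero.
2n + 2 = 0, so n = -1.

-1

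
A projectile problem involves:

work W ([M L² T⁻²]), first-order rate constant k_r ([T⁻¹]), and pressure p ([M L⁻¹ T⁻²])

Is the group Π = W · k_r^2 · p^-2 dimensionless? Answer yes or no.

no

Sum the exponent of each base dimension across the product:
  M: [W]_M + 2·[k_r]_M − 2·[p]_M = (1) + 2·(0) − 2·(1) = -1
  L: [W]_L + 2·[k_r]_L − 2·[p]_L = (2) + 2·(0) − 2·(-1) = 4
  T: [W]_T + 2·[k_r]_T − 2·[p]_T = (-2) + 2·(-1) − 2·(-2) = 0
Net dimensions [M⁻¹ L⁴] ≠ [1] — not dimensionless.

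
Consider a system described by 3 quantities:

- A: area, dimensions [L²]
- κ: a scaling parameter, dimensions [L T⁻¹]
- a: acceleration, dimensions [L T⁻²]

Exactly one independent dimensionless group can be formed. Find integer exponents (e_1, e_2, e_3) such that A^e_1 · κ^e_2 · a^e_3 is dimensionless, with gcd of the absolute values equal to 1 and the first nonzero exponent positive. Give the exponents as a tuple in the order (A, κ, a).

(1, -4, 2)

L: e_1·(2) + e_2·(1) + e_3·(1) = 0
T: e_1·(0) + e_2·(-1) + e_3·(-2) = 0
Solving this homogeneous linear system for the smallest-integer solution (first nonzero entry positive) gives (1, -4, 2).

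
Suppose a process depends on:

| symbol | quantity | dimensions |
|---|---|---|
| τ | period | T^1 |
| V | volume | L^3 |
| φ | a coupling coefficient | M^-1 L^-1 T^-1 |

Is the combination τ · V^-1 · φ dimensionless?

Sum the exponent of each base dimension across the product:
  M: [τ]_M − [V]_M + [φ]_M = (0) − (0) + (-1) = -1
  L: [τ]_L − [V]_L + [φ]_L = (0) − (3) + (-1) = -4
  T: [τ]_T − [V]_T + [φ]_T = (1) − (0) + (-1) = 0
Net dimensions [M⁻¹ L⁻⁴] ≠ [1] — not dimensionless.

no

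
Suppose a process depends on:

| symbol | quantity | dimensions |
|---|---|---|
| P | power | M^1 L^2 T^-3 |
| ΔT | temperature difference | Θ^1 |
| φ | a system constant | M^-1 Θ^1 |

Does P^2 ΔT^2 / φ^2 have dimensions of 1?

no

Sum the exponent of each base dimension across the product:
  M: 2·[P]_M + 2·[ΔT]_M − 2·[φ]_M = 2·(1) + 2·(0) − 2·(-1) = 4
  L: 2·[P]_L + 2·[ΔT]_L − 2·[φ]_L = 2·(2) + 2·(0) − 2·(0) = 4
  T: 2·[P]_T + 2·[ΔT]_T − 2·[φ]_T = 2·(-3) + 2·(0) − 2·(0) = -6
  Θ: 2·[P]_Θ + 2·[ΔT]_Θ − 2·[φ]_Θ = 2·(0) + 2·(1) − 2·(1) = 0
Net dimensions [M⁴ L⁴ T⁻⁶] ≠ [1] — not dimensionless.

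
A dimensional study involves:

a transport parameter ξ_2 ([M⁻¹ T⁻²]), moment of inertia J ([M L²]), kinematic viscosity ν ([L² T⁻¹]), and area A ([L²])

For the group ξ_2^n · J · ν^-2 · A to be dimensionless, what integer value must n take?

Balance the M exponent: (-1)·n from ξ_2, plus (1) − 2·(0) + (0) = 1 from the rest, must sum to zero.
−n + 1 = 0, so n = 1.

1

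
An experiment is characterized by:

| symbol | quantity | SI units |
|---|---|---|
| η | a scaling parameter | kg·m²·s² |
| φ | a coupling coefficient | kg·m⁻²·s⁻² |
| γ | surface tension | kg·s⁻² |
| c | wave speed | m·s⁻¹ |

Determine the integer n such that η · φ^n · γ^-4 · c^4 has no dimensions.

3

Balance the M exponent: (1)·n from φ, plus (1) − 4·(1) + 4·(0) = -3 from the rest, must sum to zero.
n − 3 = 0, so n = 3.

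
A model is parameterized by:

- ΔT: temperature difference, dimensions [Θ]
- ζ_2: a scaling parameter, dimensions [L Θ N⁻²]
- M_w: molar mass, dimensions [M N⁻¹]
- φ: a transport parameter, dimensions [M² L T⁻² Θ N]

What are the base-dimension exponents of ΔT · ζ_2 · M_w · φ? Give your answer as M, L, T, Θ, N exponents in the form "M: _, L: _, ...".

Collect each base-dimension exponent across the product:
  M: (0) + (0) + (1) + (2) = 3
  L: (0) + (1) + (0) + (1) = 2
  T: (0) + (0) + (0) + (-2) = -2
  Θ: (1) + (1) + (0) + (1) = 3
  N: (0) + (-2) + (-1) + (1) = -2
So the dimensions are [M³ L² T⁻² Θ³ N⁻²].

M: 3, L: 2, T: -2, Θ: 3, N: -2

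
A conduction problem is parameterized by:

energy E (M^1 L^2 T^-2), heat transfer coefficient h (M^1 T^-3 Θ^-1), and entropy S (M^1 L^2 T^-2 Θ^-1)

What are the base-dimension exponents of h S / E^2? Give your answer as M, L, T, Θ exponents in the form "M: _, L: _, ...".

Collect each base-dimension exponent across the product:
  M: −2·(1) + (1) + (1) = 0
  L: −2·(2) + (0) + (2) = -2
  T: −2·(-2) + (-3) + (-2) = -1
  Θ: −2·(0) + (-1) + (-1) = -2
So the dimensions are [L⁻² T⁻¹ Θ⁻²].

M: 0, L: -2, T: -1, Θ: -2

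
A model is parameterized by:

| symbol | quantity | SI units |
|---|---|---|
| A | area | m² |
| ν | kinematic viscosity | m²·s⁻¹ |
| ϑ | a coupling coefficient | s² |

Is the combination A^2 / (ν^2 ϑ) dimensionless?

yes

Sum the exponent of each base dimension across the product:
  L: 2·[A]_L − 2·[ν]_L − [ϑ]_L = 2·(2) − 2·(2) − (0) = 0
  T: 2·[A]_T − 2·[ν]_T − [ϑ]_T = 2·(0) − 2·(-1) − (2) = 0
All base exponents vanish — dimensionless.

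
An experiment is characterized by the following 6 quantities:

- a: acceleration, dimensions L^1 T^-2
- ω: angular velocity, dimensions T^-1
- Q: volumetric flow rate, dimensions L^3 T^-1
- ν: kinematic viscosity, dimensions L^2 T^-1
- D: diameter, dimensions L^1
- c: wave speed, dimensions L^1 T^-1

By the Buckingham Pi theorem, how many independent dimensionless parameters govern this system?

4

There are 6 variables and 2 base dimensions (L, T).
The dimension matrix has rank 2.
Independent dimensionless groups: 6 − 2 = 4.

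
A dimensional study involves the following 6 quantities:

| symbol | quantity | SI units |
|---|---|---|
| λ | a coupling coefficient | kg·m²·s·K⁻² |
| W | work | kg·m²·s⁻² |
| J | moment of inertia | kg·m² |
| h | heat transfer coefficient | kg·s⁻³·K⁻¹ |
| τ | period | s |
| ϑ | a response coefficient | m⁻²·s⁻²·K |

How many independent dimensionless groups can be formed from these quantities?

There are 6 variables and 4 base dimensions (M, L, T, Θ).
The dimension matrix has rank 4.
Independent dimensionless groups: 6 − 4 = 2.

2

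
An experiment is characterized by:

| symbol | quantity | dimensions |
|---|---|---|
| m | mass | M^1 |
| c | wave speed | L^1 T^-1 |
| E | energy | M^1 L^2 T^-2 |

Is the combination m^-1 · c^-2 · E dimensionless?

yes

Sum the exponent of each base dimension across the product:
  M: −[m]_M − 2·[c]_M + [E]_M = −(1) − 2·(0) + (1) = 0
  L: −[m]_L − 2·[c]_L + [E]_L = −(0) − 2·(1) + (2) = 0
  T: −[m]_T − 2·[c]_T + [E]_T = −(0) − 2·(-1) + (-2) = 0
  Θ: −[m]_Θ − 2·[c]_Θ + [E]_Θ = −(0) − 2·(0) + (0) = 0
All base exponents vanish — dimensionless.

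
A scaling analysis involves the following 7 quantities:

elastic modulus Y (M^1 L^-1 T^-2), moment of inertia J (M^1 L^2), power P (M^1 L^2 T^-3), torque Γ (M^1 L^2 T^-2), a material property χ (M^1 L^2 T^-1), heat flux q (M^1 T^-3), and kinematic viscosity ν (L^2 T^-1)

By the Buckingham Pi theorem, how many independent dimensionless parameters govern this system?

4

There are 7 variables and 3 base dimensions (M, L, T).
The dimension matrix has rank 3.
Independent dimensionless groups: 7 − 3 = 4.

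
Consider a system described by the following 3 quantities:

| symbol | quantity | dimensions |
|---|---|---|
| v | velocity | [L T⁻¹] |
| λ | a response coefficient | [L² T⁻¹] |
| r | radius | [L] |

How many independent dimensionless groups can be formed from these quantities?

There are 3 variables and 2 base dimensions (L, T).
The dimension matrix has rank 2.
Independent dimensionless groups: 3 − 2 = 1.

1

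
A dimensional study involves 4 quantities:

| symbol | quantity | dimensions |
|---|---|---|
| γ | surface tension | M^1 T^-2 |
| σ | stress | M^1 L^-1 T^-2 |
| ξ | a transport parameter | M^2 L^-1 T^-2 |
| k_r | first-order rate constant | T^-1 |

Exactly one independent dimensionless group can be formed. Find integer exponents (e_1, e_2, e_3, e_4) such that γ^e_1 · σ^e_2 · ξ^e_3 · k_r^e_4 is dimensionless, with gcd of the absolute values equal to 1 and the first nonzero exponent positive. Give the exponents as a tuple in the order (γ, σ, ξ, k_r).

(1, 1, -1, -2)

M: e_1·(1) + e_2·(1) + e_3·(2) + e_4·(0) = 0
L: e_1·(0) + e_2·(-1) + e_3·(-1) + e_4·(0) = 0
T: e_1·(-2) + e_2·(-2) + e_3·(-2) + e_4·(-1) = 0
Solving this homogeneous linear system for the smallest-integer solution (first nonzero entry positive) gives (1, 1, -1, -2).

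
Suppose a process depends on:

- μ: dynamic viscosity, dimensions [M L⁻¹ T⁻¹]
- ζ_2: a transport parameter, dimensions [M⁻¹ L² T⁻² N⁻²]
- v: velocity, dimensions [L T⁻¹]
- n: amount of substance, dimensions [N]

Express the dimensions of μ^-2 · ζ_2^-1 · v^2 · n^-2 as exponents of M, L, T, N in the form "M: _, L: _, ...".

M: -1, L: 2, T: 2, N: 0

Collect each base-dimension exponent across the product:
  M: −2·(1) − (-1) + 2·(0) − 2·(0) = -1
  L: −2·(-1) − (2) + 2·(1) − 2·(0) = 2
  T: −2·(-1) − (-2) + 2·(-1) − 2·(0) = 2
  N: −2·(0) − (-2) + 2·(0) − 2·(1) = 0
So the dimensions are [M⁻¹ L² T²].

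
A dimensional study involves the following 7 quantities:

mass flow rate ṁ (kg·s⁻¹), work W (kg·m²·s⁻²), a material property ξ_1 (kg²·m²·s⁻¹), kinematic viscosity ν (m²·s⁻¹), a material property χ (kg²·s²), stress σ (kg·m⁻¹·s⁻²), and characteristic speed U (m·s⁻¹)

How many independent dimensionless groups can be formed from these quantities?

There are 7 variables and 3 base dimensions (M, L, T).
The dimension matrix has rank 3.
Independent dimensionless groups: 7 − 3 = 4.

4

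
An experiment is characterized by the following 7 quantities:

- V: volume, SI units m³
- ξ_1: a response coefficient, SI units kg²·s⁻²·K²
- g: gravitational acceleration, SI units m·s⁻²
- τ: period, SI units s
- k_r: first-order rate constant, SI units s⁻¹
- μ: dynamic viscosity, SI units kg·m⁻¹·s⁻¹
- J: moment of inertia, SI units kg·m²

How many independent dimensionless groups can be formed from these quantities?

There are 7 variables and 4 base dimensions (M, L, T, Θ).
The dimension matrix has rank 4.
Independent dimensionless groups: 7 − 4 = 3.

3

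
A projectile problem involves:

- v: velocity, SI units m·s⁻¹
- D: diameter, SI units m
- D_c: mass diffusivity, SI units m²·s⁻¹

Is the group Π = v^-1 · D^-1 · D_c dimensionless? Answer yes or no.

yes

Sum the exponent of each base dimension across the product:
  M: −[v]_M − [D]_M + [D_c]_M = −(0) − (0) + (0) = 0
  L: −[v]_L − [D]_L + [D_c]_L = −(1) − (1) + (2) = 0
  T: −[v]_T − [D]_T + [D_c]_T = −(-1) − (0) + (-1) = 0
All base exponents vanish — dimensionless.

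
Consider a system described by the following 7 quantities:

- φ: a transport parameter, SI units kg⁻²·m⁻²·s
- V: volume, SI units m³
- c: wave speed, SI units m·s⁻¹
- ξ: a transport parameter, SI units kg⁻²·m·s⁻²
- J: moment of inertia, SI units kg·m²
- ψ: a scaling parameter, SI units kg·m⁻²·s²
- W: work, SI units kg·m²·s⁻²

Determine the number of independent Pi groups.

There are 7 variables and 3 base dimensions (M, L, T).
The dimension matrix has rank 3.
Independent dimensionless groups: 7 − 3 = 4.

4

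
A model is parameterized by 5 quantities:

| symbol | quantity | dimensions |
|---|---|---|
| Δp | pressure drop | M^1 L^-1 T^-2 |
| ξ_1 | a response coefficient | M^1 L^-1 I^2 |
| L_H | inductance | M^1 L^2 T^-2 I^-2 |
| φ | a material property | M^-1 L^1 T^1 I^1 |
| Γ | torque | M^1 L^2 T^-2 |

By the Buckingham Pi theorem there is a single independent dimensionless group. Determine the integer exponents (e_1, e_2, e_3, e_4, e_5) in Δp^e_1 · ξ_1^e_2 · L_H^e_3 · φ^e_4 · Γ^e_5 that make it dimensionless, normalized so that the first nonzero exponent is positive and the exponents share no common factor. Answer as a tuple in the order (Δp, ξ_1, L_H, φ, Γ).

(1, 1, 2, 2, -2)

M: e_1·(1) + e_2·(1) + e_3·(1) + e_4·(-1) + e_5·(1) = 0
L: e_1·(-1) + e_2·(-1) + e_3·(2) + e_4·(1) + e_5·(2) = 0
T: e_1·(-2) + e_2·(0) + e_3·(-2) + e_4·(1) + e_5·(-2) = 0
I: e_1·(0) + e_2·(2) + e_3·(-2) + e_4·(1) + e_5·(0) = 0
Solving this homogeneous linear system for the smallest-integer solution (first nonzero entry positive) gives (1, 1, 2, 2, -2).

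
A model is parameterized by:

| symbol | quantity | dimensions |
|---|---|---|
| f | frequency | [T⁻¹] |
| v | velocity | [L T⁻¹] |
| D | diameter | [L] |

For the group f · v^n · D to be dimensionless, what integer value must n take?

-1

Balance the L exponent: (1)·n from v, plus (0) + (1) = 1 from the rest, must sum to zero.
n + 1 = 0, so n = -1.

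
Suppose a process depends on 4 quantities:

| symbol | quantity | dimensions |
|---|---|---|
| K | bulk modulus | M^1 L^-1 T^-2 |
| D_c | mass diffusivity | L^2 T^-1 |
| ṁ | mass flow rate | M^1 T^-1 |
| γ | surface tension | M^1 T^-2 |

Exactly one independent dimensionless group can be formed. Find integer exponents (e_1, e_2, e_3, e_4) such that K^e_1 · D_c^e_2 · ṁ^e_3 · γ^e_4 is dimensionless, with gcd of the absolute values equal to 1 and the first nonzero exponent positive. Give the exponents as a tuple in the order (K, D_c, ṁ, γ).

M: e_1·(1) + e_2·(0) + e_3·(1) + e_4·(1) = 0
L: e_1·(-1) + e_2·(2) + e_3·(0) + e_4·(0) = 0
T: e_1·(-2) + e_2·(-1) + e_3·(-1) + e_4·(-2) = 0
Solving this homogeneous linear system for the smallest-integer solution (first nonzero entry positive) gives (2, 1, 1, -3).

(2, 1, 1, -3)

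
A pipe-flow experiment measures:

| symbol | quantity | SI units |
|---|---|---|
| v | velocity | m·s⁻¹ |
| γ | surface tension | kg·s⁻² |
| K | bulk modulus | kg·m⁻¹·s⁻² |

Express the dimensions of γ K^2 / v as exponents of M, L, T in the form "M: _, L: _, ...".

Collect each base-dimension exponent across the product:
  M: −(0) + (1) + 2·(1) = 3
  L: −(1) + (0) + 2·(-1) = -3
  T: −(-1) + (-2) + 2·(-2) = -5
So the dimensions are [M³ L⁻³ T⁻⁵].

M: 3, L: -3, T: -5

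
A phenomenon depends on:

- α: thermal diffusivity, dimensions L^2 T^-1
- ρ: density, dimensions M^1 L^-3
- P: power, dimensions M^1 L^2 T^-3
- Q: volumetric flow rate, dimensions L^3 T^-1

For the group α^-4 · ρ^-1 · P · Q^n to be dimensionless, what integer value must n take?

1

Balance the L exponent: (3)·n from Q, plus −4·(2) − (-3) + (2) = -3 from the rest, must sum to zero.
3n − 3 = 0, so n = 1.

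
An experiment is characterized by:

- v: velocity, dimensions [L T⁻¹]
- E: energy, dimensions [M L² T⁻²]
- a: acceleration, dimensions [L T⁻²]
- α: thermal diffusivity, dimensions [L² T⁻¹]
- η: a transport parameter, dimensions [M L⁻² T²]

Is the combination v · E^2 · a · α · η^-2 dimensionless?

no

Sum the exponent of each base dimension across the product:
  M: [v]_M + 2·[E]_M + [a]_M + [α]_M − 2·[η]_M = (0) + 2·(1) + (0) + (0) − 2·(1) = 0
  L: [v]_L + 2·[E]_L + [a]_L + [α]_L − 2·[η]_L = (1) + 2·(2) + (1) + (2) − 2·(-2) = 12
  T: [v]_T + 2·[E]_T + [a]_T + [α]_T − 2·[η]_T = (-1) + 2·(-2) + (-2) + (-1) − 2·(2) = -12
Net dimensions [L¹² T⁻¹²] ≠ [1] — not dimensionless.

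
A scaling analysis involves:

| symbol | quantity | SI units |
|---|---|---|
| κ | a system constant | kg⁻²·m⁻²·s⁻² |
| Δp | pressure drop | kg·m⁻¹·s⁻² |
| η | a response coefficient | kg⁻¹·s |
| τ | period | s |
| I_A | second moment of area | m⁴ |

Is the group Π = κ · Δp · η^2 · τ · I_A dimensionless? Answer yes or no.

no

Sum the exponent of each base dimension across the product:
  M: [κ]_M + [Δp]_M + 2·[η]_M + [τ]_M + [I_A]_M = (-2) + (1) + 2·(-1) + (0) + (0) = -3
  L: [κ]_L + [Δp]_L + 2·[η]_L + [τ]_L + [I_A]_L = (-2) + (-1) + 2·(0) + (0) + (4) = 1
  T: [κ]_T + [Δp]_T + 2·[η]_T + [τ]_T + [I_A]_T = (-2) + (-2) + 2·(1) + (1) + (0) = -1
Net dimensions [M⁻³ L T⁻¹] ≠ [1] — not dimensionless.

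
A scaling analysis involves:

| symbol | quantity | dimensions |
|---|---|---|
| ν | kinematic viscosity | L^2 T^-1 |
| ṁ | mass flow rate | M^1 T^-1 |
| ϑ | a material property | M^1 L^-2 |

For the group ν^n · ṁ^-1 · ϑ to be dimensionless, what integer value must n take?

1

Balance the L exponent: (2)·n from ν, plus −(0) + (-2) = -2 from the rest, must sum to zero.
2n − 2 = 0, so n = 1.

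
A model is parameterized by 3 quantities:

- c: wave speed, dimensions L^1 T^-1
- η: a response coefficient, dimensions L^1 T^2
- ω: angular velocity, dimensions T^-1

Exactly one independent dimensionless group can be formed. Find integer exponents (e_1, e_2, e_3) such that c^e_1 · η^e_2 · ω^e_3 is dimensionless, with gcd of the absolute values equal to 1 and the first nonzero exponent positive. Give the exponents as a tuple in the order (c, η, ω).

(1, -1, -3)

L: e_1·(1) + e_2·(1) + e_3·(0) = 0
T: e_1·(-1) + e_2·(2) + e_3·(-1) = 0
Solving this homogeneous linear system for the smallest-integer solution (first nonzero entry positive) gives (1, -1, -3).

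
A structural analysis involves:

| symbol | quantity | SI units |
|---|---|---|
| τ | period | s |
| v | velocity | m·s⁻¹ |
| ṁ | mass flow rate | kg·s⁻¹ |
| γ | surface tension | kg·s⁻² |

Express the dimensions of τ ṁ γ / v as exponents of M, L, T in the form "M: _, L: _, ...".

Collect each base-dimension exponent across the product:
  M: (0) − (0) + (1) + (1) = 2
  L: (0) − (1) + (0) + (0) = -1
  T: (1) − (-1) + (-1) + (-2) = -1
So the dimensions are [M² L⁻¹ T⁻¹].

M: 2, L: -1, T: -1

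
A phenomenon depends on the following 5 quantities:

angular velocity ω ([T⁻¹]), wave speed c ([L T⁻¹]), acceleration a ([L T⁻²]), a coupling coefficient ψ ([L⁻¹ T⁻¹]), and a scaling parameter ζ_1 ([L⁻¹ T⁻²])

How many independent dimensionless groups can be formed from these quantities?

There are 5 variables and 2 base dimensions (L, T).
The dimension matrix has rank 2.
Independent dimensionless groups: 5 − 2 = 3.

3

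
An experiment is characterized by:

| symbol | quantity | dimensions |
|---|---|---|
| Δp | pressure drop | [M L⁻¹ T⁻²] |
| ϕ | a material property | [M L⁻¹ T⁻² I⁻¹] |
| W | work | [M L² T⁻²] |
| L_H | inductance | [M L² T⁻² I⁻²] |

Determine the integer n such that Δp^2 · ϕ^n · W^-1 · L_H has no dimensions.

-2

Balance the M exponent: (1)·n from ϕ, plus 2·(1) − (1) + (1) = 2 from the rest, must sum to zero.
n + 2 = 0, so n = -2.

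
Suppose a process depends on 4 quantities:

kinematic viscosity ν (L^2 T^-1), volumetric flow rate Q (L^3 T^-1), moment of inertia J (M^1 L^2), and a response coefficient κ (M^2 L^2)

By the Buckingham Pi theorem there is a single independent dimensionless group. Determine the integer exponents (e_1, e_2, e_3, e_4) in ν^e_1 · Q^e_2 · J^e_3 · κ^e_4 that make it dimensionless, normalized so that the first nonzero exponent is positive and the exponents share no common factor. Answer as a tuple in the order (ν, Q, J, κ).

(2, -2, 2, -1)

M: e_1·(0) + e_2·(0) + e_3·(1) + e_4·(2) = 0
L: e_1·(2) + e_2·(3) + e_3·(2) + e_4·(2) = 0
T: e_1·(-1) + e_2·(-1) + e_3·(0) + e_4·(0) = 0
Solving this homogeneous linear system for the smallest-integer solution (first nonzero entry positive) gives (2, -2, 2, -1).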